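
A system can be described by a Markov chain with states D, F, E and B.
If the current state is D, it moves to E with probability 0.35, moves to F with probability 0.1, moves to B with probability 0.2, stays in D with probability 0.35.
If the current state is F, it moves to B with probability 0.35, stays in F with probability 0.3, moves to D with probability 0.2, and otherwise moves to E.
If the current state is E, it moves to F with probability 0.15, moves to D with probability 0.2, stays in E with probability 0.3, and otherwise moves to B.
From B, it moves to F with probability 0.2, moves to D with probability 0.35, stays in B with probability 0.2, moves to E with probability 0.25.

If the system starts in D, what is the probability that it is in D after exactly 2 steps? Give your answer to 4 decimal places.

Propagate the distribution vector 2 steps from D.
After 0 steps: (1.0000, 0.0000, 0.0000, 0.0000)
After 1 step: (0.3500, 0.1000, 0.3500, 0.2000)
After 2 steps: (0.2825, 0.1575, 0.2925, 0.2675)
P(in D after 2 steps) = 0.2825

0.2825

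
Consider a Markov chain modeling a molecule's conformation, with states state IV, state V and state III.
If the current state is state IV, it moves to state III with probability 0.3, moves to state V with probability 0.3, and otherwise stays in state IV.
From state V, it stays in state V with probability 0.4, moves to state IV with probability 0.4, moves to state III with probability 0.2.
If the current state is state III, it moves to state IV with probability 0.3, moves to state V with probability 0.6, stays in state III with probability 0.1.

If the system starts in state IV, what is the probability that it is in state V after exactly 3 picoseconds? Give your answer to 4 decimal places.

0.4050

Propagate the distribution vector 3 picoseconds from state IV.
After 0 picoseconds: (1.0000, 0.0000, 0.0000)
After 1 picosecond: (0.4000, 0.3000, 0.3000)
After 2 picoseconds: (0.3700, 0.4200, 0.2100)
After 3 picoseconds: (0.3790, 0.4050, 0.2160)
P(in state V after 3 picoseconds) = 0.4050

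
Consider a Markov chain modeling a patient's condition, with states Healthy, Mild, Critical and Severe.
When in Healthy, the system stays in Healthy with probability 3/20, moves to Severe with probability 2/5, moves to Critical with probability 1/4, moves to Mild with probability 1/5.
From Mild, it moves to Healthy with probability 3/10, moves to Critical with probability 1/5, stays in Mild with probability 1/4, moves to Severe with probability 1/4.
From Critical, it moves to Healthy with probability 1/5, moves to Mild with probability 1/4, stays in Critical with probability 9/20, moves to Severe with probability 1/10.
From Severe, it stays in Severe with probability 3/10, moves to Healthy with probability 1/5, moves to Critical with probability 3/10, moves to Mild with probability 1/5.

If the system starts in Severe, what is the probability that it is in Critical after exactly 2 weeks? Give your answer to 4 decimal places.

Propagate the distribution vector 2 weeks from Severe.
After 0 weeks: (0.0000, 0.0000, 0.0000, 1.0000)
After 1 week: (0.2000, 0.2000, 0.3000, 0.3000)
After 2 weeks: (0.2100, 0.2250, 0.3150, 0.2500)
P(in Critical after 2 weeks) = 0.3150

0.3150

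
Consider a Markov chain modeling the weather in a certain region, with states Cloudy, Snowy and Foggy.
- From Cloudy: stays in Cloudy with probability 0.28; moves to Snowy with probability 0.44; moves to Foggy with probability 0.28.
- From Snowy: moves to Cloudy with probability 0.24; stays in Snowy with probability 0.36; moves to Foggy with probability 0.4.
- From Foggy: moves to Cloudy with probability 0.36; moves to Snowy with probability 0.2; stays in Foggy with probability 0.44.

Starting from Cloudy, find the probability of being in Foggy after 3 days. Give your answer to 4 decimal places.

Propagate the distribution vector 3 days from Cloudy.
After 0 days: (1.0000, 0.0000, 0.0000)
After 1 day: (0.2800, 0.4400, 0.2800)
After 2 days: (0.2848, 0.3376, 0.3776)
After 3 days: (0.2967, 0.3224, 0.3809)
P(in Foggy after 3 days) = 0.3809

0.3809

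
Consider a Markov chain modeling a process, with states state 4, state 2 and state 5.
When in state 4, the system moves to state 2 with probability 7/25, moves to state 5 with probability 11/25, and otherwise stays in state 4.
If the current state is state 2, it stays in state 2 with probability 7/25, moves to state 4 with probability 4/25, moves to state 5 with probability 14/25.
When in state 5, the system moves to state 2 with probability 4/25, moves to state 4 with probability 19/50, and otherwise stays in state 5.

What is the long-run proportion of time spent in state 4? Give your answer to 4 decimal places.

0.3009

Let the stationary distribution be π with π = πP and π_1 + π_2 + π_3 = 1.
π_1 = 0.28·π_1 + 0.16·π_2 + 0.38·π_3
π_2 = 0.28·π_1 + 0.28·π_2 + 0.16·π_3
Solving with the normalization constraint gives π = (0.3009, 0.2228, 0.4763).
So the stationary probability of state 4 is 0.3009.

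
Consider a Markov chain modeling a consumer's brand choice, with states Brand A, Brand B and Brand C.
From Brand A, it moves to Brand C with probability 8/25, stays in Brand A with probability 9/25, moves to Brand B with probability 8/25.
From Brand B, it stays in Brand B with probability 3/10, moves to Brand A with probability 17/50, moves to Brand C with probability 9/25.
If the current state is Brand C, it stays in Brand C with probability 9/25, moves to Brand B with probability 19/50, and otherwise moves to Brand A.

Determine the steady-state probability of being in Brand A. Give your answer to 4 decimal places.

Let the stationary distribution be π with π = πP and π_1 + π_2 + π_3 = 1.
π_1 = 0.36·π_1 + 0.34·π_2 + 0.26·π_3
π_2 = 0.32·π_1 + 0.3·π_2 + 0.38·π_3
Solving with the normalization constraint gives π = (0.3186, 0.3342, 0.3473).
So the stationary probability of Brand A is 0.3186.

0.3186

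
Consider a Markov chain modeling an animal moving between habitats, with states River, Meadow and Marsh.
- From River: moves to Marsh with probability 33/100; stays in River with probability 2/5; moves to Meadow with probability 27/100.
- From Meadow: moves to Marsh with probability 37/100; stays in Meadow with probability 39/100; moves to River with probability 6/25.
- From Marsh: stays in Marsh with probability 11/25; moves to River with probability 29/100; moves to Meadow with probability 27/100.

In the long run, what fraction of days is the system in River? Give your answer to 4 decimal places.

Let the stationary distribution be π with π = πP and π_1 + π_2 + π_3 = 1.
π_1 = 0.4·π_1 + 0.24·π_2 + 0.29·π_3
π_2 = 0.27·π_1 + 0.39·π_2 + 0.27·π_3
Solving with the normalization constraint gives π = (0.3086, 0.3068, 0.3846).
So the stationary probability of River is 0.3086.

0.3086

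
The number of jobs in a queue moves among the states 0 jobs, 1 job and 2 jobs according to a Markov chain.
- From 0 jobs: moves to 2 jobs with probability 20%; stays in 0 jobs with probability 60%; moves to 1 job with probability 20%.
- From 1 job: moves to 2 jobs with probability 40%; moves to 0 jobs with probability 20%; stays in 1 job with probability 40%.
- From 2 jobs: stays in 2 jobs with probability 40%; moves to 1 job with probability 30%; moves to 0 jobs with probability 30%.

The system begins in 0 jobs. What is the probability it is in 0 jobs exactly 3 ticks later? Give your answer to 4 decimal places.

0.4120

Propagate the distribution vector 3 ticks from 0 jobs.
After 0 ticks: (1.0000, 0.0000, 0.0000)
After 1 tick: (0.6000, 0.2000, 0.2000)
After 2 ticks: (0.4600, 0.2600, 0.2800)
After 3 ticks: (0.4120, 0.2800, 0.3080)
P(in 0 jobs after 3 ticks) = 0.4120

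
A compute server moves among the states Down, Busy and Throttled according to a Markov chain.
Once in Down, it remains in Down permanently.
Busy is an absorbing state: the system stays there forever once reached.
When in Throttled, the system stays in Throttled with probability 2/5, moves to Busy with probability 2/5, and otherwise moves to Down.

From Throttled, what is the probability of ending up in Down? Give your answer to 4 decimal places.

0.3333

Let h(s) be the probability of absorption at Down starting from transient state s. Then h(Down) = 1 and h(Busy) = 0. By first-step analysis:
h(Throttled) = 0.2·1 + 0.4·0 + 0.4·h(Throttled)
Solving: h(Throttled) = 0.3333.
Starting from Throttled, the probability is 0.3333.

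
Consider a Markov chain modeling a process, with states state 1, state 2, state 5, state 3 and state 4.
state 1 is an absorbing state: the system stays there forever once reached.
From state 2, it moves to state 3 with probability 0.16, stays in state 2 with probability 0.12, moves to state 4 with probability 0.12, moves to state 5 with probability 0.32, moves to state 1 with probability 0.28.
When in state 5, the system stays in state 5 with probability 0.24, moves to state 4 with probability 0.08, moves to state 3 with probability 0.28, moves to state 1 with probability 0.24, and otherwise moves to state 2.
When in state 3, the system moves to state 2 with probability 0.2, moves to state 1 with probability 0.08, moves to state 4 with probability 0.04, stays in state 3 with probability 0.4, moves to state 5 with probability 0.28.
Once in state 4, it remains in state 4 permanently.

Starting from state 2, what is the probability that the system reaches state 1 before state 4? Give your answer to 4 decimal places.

Let h(s) be the probability of absorption at state 1 starting from transient state s. Then h(state 1) = 1 and h(state 4) = 0. By first-step analysis:
h(state 2) = 0.28·1 + 0.12·h(state 2) + 0.32·h(state 5) + 0.16·h(state 3) + 0.12·0
h(state 5) = 0.24·1 + 0.16·h(state 2) + 0.24·h(state 5) + 0.28·h(state 3) + 0.08·0
h(state 3) = 0.08·1 + 0.2·h(state 2) + 0.28·h(state 5) + 0.4·h(state 3) + 0.04·0
Solving: h(state 2) = 0.7117, h(state 5) = 0.7272, h(state 3) = 0.7099.
Starting from state 2, the probability is 0.7117.

0.7117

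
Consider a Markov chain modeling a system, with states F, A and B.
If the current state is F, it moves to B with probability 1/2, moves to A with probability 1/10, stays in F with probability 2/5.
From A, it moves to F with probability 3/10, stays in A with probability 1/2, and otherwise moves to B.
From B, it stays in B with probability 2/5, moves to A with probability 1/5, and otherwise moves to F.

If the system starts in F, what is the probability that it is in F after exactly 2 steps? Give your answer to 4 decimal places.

0.3900

Sum over the intermediate state after 1 step:
P = P(F→F)·P(F→F) + P(F→A)·P(A→F) + P(F→B)·P(B→F)
  = 0.4×0.4 + 0.1×0.3 + 0.5×0.4
  = 0.1600 + 0.0300 + 0.2000 = 0.3900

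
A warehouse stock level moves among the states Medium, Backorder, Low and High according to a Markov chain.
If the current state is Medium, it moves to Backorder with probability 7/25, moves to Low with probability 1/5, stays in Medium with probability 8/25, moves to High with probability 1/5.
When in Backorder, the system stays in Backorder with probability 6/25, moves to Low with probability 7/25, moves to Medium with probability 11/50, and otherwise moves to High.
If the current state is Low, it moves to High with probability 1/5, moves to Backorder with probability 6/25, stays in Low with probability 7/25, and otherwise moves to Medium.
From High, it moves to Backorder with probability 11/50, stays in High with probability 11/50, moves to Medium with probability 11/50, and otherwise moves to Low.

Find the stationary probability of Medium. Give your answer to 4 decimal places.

0.2626

Let the stationary distribution be π with π = πP and π_1 + π_2 + π_3 + π_4 = 1.
π_1 = 0.32·π_1 + 0.22·π_2 + 0.28·π_3 + 0.22·π_4
π_2 = 0.28·π_1 + 0.24·π_2 + 0.24·π_3 + 0.22·π_4
π_3 = 0.2·π_1 + 0.28·π_2 + 0.28·π_3 + 0.34·π_4
Solving with the normalization constraint gives π = (0.2626, 0.2461, 0.2721, 0.2192).
So the stationary probability of Medium is 0.2626.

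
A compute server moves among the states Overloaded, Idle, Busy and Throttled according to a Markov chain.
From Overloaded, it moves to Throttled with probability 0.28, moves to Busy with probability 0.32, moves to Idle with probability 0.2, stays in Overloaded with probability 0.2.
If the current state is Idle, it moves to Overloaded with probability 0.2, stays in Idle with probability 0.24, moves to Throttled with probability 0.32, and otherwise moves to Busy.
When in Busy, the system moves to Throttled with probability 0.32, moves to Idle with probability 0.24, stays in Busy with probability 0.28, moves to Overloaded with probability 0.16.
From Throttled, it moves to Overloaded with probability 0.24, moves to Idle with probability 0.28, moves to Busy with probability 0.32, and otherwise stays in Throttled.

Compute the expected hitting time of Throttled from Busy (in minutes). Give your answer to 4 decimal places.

3.1954

Let t(s) be the expected number of minutes to first reach Throttled from state s, with t(Throttled) = 0. Conditioning on the first minute:
t(Overloaded) = 1 + 0.2·t(Overloaded) + 0.2·t(Idle) + 0.32·t(Busy)
t(Idle) = 1 + 0.2·t(Overloaded) + 0.24·t(Idle) + 0.24·t(Busy)
t(Busy) = 1 + 0.16·t(Overloaded) + 0.24·t(Idle) + 0.28·t(Busy)
Solving: t(Overloaded) = 3.3284, t(Idle) = 3.2008, t(Busy) = 3.1954.
Expected minutes from Busy to Throttled: 3.1954.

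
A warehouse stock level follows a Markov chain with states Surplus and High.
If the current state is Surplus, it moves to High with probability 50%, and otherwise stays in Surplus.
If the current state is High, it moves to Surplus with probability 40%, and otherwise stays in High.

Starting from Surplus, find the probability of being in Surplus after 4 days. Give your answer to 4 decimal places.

0.4445

Propagate the distribution vector 4 days from Surplus.
After 0 days: (1.0000, 0.0000)
After 1 day: (0.5000, 0.5000)
After 2 days: (0.4500, 0.5500)
After 3 days: (0.4450, 0.5550)
After 4 days: (0.4445, 0.5555)
P(in Surplus after 4 days) = 0.4445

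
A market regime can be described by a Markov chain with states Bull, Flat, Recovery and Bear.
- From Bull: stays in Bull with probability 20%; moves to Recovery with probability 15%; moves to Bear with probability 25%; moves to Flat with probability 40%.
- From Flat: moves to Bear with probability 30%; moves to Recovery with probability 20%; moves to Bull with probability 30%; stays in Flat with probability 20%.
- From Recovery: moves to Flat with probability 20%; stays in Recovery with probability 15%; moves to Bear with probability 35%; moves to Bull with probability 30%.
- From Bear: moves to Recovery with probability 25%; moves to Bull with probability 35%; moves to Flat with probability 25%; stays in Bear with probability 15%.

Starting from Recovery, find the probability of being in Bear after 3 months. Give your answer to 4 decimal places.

Propagate the distribution vector 3 months from Recovery.
After 0 months: (0.0000, 0.0000, 1.0000, 0.0000)
After 1 month: (0.3000, 0.2000, 0.1500, 0.3500)
After 2 months: (0.2875, 0.2775, 0.1950, 0.2400)
After 3 months: (0.2833, 0.2695, 0.1879, 0.2594)
P(in Bear after 3 months) = 0.2594

0.2594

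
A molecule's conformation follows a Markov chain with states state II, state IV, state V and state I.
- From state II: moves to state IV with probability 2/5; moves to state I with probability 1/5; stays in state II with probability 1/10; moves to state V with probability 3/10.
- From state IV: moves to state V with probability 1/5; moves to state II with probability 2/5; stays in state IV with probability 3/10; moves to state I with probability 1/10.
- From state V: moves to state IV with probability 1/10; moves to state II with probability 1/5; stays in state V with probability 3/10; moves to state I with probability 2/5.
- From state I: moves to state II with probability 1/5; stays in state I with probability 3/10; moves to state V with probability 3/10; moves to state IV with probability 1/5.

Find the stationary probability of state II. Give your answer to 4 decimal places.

0.2258

Let the stationary distribution be π with π = πP and π_1 + π_2 + π_3 + π_4 = 1.
π_1 = 0.1·π_1 + 0.4·π_2 + 0.2·π_3 + 0.2·π_4
π_2 = 0.4·π_1 + 0.3·π_2 + 0.1·π_3 + 0.2·π_4
π_3 = 0.3·π_1 + 0.2·π_2 + 0.3·π_3 + 0.3·π_4
Solving with the normalization constraint gives π = (0.2258, 0.2417, 0.2758, 0.2567).
So the stationary probability of state II is 0.2258.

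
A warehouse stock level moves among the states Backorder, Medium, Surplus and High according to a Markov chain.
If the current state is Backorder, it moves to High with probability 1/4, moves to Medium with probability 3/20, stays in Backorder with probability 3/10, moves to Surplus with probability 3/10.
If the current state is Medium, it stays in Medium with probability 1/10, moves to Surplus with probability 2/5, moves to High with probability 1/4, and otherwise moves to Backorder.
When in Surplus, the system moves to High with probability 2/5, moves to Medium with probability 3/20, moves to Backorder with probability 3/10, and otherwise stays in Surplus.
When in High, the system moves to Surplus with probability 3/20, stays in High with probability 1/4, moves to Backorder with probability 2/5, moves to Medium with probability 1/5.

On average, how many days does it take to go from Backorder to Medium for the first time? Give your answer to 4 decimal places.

6.0909

Let t(s) be the expected number of days to first reach Medium from state s, with t(Medium) = 0. Conditioning on the first day:
t(Backorder) = 1 + 0.3·t(Backorder) + 0.3·t(Surplus) + 0.25·t(High)
t(Surplus) = 1 + 0.3·t(Backorder) + 0.15·t(Surplus) + 0.4·t(High)
t(High) = 1 + 0.4·t(Backorder) + 0.15·t(Surplus) + 0.25·t(High)
Solving: t(Backorder) = 6.0909, t(Surplus) = 6.0519, t(High) = 5.7922.
Expected days from Backorder to Medium: 6.0909.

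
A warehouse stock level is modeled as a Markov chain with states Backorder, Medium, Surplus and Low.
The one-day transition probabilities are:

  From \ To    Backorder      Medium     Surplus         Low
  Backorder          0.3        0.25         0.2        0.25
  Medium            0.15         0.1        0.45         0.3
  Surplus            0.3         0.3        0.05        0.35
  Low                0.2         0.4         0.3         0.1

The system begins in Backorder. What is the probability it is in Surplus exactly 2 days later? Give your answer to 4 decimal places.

0.2575

Propagate the distribution vector 2 days from Backorder.
After 0 days: (1.0000, 0.0000, 0.0000, 0.0000)
After 1 day: (0.3000, 0.2500, 0.2000, 0.2500)
After 2 days: (0.2375, 0.2600, 0.2575, 0.2450)
P(in Surplus after 2 days) = 0.2575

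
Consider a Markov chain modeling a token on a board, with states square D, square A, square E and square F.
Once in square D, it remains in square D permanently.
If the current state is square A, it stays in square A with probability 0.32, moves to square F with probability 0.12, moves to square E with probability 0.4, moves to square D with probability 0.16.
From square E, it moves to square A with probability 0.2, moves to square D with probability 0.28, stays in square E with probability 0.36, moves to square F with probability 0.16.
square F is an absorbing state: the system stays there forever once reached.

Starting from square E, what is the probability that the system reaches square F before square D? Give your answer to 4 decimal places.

Let h(s) be the probability of absorption at square F starting from transient state s. Then h(square F) = 1 and h(square D) = 0. By first-step analysis:
h(square A) = 0.16·0 + 0.32·h(square A) + 0.4·h(square E) + 0.12·1
h(square E) = 0.28·0 + 0.2·h(square A) + 0.36·h(square E) + 0.16·1
Solving: h(square A) = 0.3964, h(square E) = 0.3739.
Starting from square E, the probability is 0.3739.

0.3739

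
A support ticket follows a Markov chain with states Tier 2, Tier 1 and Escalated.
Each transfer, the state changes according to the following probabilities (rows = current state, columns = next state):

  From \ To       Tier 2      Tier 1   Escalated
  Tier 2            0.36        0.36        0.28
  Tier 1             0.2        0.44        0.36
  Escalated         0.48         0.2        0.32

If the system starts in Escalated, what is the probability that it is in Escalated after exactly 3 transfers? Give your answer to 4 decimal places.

0.3183

Propagate the distribution vector 3 transfers from Escalated.
After 0 transfers: (0.0000, 0.0000, 1.0000)
After 1 transfer: (0.4800, 0.2000, 0.3200)
After 2 transfers: (0.3664, 0.3248, 0.3088)
After 3 transfers: (0.3451, 0.3366, 0.3183)
P(in Escalated after 3 transfers) = 0.3183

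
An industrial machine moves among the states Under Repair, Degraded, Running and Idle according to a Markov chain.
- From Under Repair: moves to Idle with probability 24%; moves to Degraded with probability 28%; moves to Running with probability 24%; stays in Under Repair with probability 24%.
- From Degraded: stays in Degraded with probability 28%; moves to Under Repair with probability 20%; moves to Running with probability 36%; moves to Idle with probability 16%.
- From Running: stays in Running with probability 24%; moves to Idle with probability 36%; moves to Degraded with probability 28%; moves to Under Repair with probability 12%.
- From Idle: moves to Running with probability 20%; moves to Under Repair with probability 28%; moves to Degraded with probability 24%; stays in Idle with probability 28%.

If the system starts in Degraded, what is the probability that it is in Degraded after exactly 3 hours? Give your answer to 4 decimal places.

0.2693

Propagate the distribution vector 3 hours from Degraded.
After 0 hours: (0.0000, 1.0000, 0.0000, 0.0000)
After 1 hour: (0.2000, 0.2800, 0.3600, 0.1600)
After 2 hours: (0.1920, 0.2736, 0.2672, 0.2672)
After 3 hours: (0.2077, 0.2693, 0.2621, 0.2609)
P(in Degraded after 3 hours) = 0.2693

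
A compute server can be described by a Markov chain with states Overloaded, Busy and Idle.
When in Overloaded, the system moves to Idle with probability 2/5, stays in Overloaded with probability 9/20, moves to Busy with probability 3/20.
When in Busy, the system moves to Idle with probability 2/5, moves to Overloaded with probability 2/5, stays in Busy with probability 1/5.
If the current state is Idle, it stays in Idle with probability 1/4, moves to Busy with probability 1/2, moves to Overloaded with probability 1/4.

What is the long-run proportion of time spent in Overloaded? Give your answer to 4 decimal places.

Let the stationary distribution be π with π = πP and π_1 + π_2 + π_3 = 1.
π_1 = 0.45·π_1 + 0.4·π_2 + 0.25·π_3
π_2 = 0.15·π_1 + 0.2·π_2 + 0.5·π_3
Solving with the normalization constraint gives π = (0.3661, 0.2860, 0.3478).
So the stationary probability of Overloaded is 0.3661.

0.3661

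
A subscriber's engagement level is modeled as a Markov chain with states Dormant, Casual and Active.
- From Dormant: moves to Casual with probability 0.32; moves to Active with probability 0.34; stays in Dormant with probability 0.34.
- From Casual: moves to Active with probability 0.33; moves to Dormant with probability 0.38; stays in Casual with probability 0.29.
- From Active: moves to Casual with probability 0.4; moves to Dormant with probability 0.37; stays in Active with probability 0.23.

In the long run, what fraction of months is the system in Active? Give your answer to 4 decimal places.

Let the stationary distribution be π with π = πP and π_1 + π_2 + π_3 = 1.
π_1 = 0.34·π_1 + 0.38·π_2 + 0.37·π_3
π_2 = 0.32·π_1 + 0.29·π_2 + 0.4·π_3
Solving with the normalization constraint gives π = (0.3625, 0.3342, 0.3033).
So the stationary probability of Active is 0.3033.

0.3033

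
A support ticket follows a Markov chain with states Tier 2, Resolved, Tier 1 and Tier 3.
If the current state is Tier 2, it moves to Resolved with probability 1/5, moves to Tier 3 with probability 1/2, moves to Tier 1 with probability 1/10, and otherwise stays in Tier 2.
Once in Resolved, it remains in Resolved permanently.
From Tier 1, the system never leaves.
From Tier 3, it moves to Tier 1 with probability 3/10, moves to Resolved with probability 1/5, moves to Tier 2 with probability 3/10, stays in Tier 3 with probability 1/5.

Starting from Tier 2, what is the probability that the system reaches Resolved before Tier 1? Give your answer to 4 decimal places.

Let h(s) be the probability of absorption at Resolved starting from transient state s. Then h(Resolved) = 1 and h(Tier 1) = 0. By first-step analysis:
h(Tier 2) = 0.2·h(Tier 2) + 0.2·1 + 0.1·0 + 0.5·h(Tier 3)
h(Tier 3) = 0.3·h(Tier 2) + 0.2·1 + 0.3·0 + 0.2·h(Tier 3)
Solving: h(Tier 2) = 0.5306, h(Tier 3) = 0.4490.
Starting from Tier 2, the probability is 0.5306.

0.5306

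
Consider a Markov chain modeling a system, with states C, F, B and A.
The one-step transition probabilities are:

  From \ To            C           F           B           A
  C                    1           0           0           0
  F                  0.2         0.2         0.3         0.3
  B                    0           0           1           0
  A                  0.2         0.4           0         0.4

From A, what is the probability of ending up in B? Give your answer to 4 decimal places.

0.3333

Let h(s) be the probability of absorption at B starting from transient state s. Then h(B) = 1 and h(C) = 0. By first-step analysis:
h(F) = 0.2·0 + 0.2·h(F) + 0.3·1 + 0.3·h(A)
h(A) = 0.2·0 + 0.4·h(F) + 0.4·h(A)
Solving: h(F) = 0.5000, h(A) = 0.3333.
Starting from A, the probability is 0.3333.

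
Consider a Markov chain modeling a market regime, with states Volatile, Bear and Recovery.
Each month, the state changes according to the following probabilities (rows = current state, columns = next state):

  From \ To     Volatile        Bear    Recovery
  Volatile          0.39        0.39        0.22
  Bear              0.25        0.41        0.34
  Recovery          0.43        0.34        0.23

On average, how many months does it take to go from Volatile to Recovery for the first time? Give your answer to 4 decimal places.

3.7348

Let t(s) be the expected number of months to first reach Recovery from state s, with t(Recovery) = 0. Conditioning on the first month:
t(Volatile) = 1 + 0.39·t(Volatile) + 0.39·t(Bear)
t(Bear) = 1 + 0.25·t(Volatile) + 0.41·t(Bear)
Solving: t(Volatile) = 3.7348, t(Bear) = 3.2774.
Expected months from Volatile to Recovery: 3.7348.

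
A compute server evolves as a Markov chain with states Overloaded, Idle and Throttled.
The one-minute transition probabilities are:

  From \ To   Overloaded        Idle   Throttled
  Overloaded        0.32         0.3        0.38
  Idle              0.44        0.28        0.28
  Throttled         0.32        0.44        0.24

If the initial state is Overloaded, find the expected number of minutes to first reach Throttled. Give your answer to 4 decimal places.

2.8523

Let t(s) be the expected number of minutes to first reach Throttled from state s, with t(Throttled) = 0. Conditioning on the first minute:
t(Overloaded) = 1 + 0.32·t(Overloaded) + 0.3·t(Idle)
t(Idle) = 1 + 0.44·t(Overloaded) + 0.28·t(Idle)
Solving: t(Overloaded) = 2.8523, t(Idle) = 3.1320.
Expected minutes from Overloaded to Throttled: 2.8523.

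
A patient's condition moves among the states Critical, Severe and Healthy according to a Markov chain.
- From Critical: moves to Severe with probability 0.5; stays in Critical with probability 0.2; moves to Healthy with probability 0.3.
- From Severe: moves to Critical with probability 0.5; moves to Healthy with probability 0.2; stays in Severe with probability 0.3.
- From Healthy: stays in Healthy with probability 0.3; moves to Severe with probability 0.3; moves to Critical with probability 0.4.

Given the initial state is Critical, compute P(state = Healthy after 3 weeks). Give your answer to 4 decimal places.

Propagate the distribution vector 3 weeks from Critical.
After 0 weeks: (1.0000, 0.0000, 0.0000)
After 1 week: (0.2000, 0.5000, 0.3000)
After 2 weeks: (0.4100, 0.3400, 0.2500)
After 3 weeks: (0.3520, 0.3820, 0.2660)
P(in Healthy after 3 weeks) = 0.2660

0.2660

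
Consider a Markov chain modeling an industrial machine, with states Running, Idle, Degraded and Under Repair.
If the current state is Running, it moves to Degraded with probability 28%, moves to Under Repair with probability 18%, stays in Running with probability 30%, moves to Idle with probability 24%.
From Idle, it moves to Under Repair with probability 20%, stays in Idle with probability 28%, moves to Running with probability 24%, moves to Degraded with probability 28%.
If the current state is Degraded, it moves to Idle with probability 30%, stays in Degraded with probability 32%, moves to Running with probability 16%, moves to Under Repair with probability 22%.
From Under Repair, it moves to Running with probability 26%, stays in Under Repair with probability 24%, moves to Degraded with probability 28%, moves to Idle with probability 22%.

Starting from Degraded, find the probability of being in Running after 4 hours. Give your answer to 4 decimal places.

Propagate the distribution vector 4 hours from Degraded.
After 0 hours: (0.0000, 0.0000, 1.0000, 0.0000)
After 1 hour: (0.1600, 0.3000, 0.3200, 0.2200)
After 2 hours: (0.2284, 0.2668, 0.2928, 0.2120)
After 3 hours: (0.2345, 0.2640, 0.2917, 0.2098)
After 4 hours: (0.2349, 0.2639, 0.2917, 0.2095)
P(in Running after 4 hours) = 0.2349

0.2349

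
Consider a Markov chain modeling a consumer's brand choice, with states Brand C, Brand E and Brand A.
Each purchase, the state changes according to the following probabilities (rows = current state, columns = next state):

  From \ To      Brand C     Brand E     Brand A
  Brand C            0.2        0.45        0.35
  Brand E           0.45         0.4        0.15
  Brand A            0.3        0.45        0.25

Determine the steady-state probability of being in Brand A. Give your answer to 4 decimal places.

0.2403

Let the stationary distribution be π with π = πP and π_1 + π_2 + π_3 = 1.
π_1 = 0.2·π_1 + 0.45·π_2 + 0.3·π_3
π_2 = 0.45·π_1 + 0.4·π_2 + 0.45·π_3
Solving with the normalization constraint gives π = (0.3312, 0.4286, 0.2403).
So the stationary probability of Brand A is 0.2403.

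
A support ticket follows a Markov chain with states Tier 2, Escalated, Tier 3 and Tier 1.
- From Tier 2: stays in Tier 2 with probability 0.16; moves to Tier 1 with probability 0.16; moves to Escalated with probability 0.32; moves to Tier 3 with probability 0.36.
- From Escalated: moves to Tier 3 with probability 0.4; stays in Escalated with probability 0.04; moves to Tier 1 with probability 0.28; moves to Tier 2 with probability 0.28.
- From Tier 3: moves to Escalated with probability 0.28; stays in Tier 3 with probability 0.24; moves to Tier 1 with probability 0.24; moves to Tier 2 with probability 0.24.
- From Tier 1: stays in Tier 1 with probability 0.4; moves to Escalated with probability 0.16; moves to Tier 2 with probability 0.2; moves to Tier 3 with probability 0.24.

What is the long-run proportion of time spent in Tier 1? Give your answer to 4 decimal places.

0.2746

Let the stationary distribution be π with π = πP and π_1 + π_2 + π_3 + π_4 = 1.
π_1 = 0.16·π_1 + 0.28·π_2 + 0.24·π_3 + 0.2·π_4
π_2 = 0.32·π_1 + 0.04·π_2 + 0.28·π_3 + 0.16·π_4
π_3 = 0.36·π_1 + 0.4·π_2 + 0.24·π_3 + 0.24·π_4
Solving with the normalization constraint gives π = (0.2197, 0.2063, 0.2994, 0.2746).
So the stationary probability of Tier 1 is 0.2746.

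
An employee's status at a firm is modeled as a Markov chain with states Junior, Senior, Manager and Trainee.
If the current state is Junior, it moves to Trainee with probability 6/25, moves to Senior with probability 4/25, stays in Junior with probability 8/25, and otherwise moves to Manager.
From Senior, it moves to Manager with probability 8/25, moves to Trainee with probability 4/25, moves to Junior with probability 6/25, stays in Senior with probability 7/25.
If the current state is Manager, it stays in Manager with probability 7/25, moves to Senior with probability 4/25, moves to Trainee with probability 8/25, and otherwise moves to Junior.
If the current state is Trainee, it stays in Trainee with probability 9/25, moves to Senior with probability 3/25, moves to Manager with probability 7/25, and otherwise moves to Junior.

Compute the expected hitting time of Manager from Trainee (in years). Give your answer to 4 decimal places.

Let t(s) be the expected number of years to first reach Manager from state s, with t(Manager) = 0. Conditioning on the first year:
t(Junior) = 1 + 0.32·t(Junior) + 0.16·t(Senior) + 0.24·t(Trainee)
t(Senior) = 1 + 0.24·t(Junior) + 0.28·t(Senior) + 0.16·t(Trainee)
t(Trainee) = 1 + 0.24·t(Junior) + 0.12·t(Senior) + 0.36·t(Trainee)
Solving: t(Junior) = 3.4867, t(Senior) = 3.3275, t(Trainee) = 3.4939.
Expected years from Trainee to Manager: 3.4939.

3.4939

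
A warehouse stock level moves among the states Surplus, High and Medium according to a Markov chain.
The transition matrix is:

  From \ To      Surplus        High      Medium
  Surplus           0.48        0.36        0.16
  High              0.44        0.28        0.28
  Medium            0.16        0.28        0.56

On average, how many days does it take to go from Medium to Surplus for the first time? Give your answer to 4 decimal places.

Let t(s) be the expected number of days to first reach Surplus from state s, with t(Surplus) = 0. Conditioning on the first day:
t(High) = 1 + 0.28·t(High) + 0.28·t(Medium)
t(Medium) = 1 + 0.28·t(High) + 0.56·t(Medium)
Solving: t(High) = 3.0201, t(Medium) = 4.1946.
Expected days from Medium to Surplus: 4.1946.

4.1946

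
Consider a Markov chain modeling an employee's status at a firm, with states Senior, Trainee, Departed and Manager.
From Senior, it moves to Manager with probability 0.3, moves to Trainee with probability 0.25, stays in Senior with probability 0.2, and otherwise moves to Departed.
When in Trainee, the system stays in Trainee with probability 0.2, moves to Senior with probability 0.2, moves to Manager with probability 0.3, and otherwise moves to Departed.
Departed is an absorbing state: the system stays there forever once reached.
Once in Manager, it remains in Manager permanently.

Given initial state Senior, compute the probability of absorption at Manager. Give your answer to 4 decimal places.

0.5339

Let h(s) be the probability of absorption at Manager starting from transient state s. Then h(Manager) = 1 and h(Departed) = 0. By first-step analysis:
h(Senior) = 0.2·h(Senior) + 0.25·h(Trainee) + 0.25·0 + 0.3·1
h(Trainee) = 0.2·h(Senior) + 0.2·h(Trainee) + 0.3·0 + 0.3·1
Solving: h(Senior) = 0.5339, h(Trainee) = 0.5085.
Starting from Senior, the probability is 0.5339.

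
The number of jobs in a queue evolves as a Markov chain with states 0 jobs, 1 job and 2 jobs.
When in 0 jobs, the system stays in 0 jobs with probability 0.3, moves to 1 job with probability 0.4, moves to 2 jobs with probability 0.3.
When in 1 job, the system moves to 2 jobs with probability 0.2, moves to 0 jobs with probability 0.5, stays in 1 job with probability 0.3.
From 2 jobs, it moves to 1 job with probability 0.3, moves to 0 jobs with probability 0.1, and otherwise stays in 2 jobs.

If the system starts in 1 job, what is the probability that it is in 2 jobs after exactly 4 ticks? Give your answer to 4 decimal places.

0.3760

Propagate the distribution vector 4 ticks from 1 job.
After 0 ticks: (0.0000, 1.0000, 0.0000)
After 1 tick: (0.5000, 0.3000, 0.2000)
After 2 ticks: (0.3200, 0.3500, 0.3300)
After 3 ticks: (0.3040, 0.3320, 0.3640)
After 4 ticks: (0.2936, 0.3304, 0.3760)
P(in 2 jobs after 4 ticks) = 0.3760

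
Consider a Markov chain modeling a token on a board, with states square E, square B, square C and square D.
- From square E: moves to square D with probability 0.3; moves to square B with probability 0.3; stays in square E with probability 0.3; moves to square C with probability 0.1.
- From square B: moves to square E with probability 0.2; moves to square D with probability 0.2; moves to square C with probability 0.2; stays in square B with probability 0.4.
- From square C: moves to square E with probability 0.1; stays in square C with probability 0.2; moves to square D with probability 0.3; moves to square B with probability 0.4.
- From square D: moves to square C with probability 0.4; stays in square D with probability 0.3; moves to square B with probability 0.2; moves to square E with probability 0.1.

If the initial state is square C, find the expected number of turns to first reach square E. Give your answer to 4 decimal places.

7.4242

Let t(s) be the expected number of turns to first reach square E from state s, with t(square E) = 0. Conditioning on the first turn:
t(square B) = 1 + 0.4·t(square B) + 0.2·t(square C) + 0.2·t(square D)
t(square C) = 1 + 0.4·t(square B) + 0.2·t(square C) + 0.3·t(square D)
t(square D) = 1 + 0.2·t(square B) + 0.4·t(square C) + 0.3·t(square D)
Solving: t(square B) = 6.6667, t(square C) = 7.4242, t(square D) = 7.5758.
Expected turns from square C to square E: 7.4242.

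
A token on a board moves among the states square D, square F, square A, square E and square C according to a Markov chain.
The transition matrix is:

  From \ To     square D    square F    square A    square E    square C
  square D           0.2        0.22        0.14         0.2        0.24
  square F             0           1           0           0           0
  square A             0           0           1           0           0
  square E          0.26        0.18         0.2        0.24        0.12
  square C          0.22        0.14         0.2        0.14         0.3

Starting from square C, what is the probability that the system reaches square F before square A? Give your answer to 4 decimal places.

Let h(s) be the probability of absorption at square F starting from transient state s. Then h(square F) = 1 and h(square A) = 0. By first-step analysis:
h(square D) = 0.2·h(square D) + 0.22·1 + 0.14·0 + 0.2·h(square E) + 0.24·h(square C)
h(square E) = 0.26·h(square D) + 0.18·1 + 0.2·0 + 0.24·h(square E) + 0.12·h(square C)
h(square C) = 0.22·h(square D) + 0.14·1 + 0.2·0 + 0.14·h(square E) + 0.3·h(square C)
Solving: h(square D) = 0.5394, h(square E) = 0.4954, h(square C) = 0.4686.
Starting from square C, the probability is 0.4686.

0.4686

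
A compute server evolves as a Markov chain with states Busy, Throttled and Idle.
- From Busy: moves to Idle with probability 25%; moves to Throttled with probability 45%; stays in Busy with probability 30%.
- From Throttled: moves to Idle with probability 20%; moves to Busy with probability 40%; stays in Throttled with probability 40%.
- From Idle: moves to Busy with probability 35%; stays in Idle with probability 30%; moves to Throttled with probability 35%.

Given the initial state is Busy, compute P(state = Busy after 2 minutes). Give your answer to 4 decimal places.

Sum over the intermediate state after 1 minute:
P = P(Busy→Busy)·P(Busy→Busy) + P(Busy→Throttled)·P(Throttled→Busy) + P(Busy→Idle)·P(Idle→Busy)
  = 0.3×0.3 + 0.45×0.4 + 0.25×0.35
  = 0.0900 + 0.1800 + 0.0875 = 0.3575

0.3575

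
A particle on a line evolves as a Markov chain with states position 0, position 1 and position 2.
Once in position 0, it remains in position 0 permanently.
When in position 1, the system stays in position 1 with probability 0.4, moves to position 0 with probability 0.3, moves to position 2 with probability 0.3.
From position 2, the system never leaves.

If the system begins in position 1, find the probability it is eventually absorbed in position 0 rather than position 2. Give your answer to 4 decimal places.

Let h(s) be the probability of absorption at position 0 starting from transient state s. Then h(position 0) = 1 and h(position 2) = 0. By first-step analysis:
h(position 1) = 0.3·1 + 0.4·h(position 1) + 0.3·0
Solving: h(position 1) = 0.5000.
Starting from position 1, the probability is 0.5000.

0.5000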